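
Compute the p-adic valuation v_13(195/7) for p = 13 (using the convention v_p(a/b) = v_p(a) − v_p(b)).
v_13(195/7) = 1

Factor powers of 13 from the numerator and denominator of the reduced fraction: 195 = 13^1 · 15 and 7 = 13^0 · 7. Apply v_p(a/b) = v_p(a) − v_p(b): v_13(195/7) = 1 − 0 = 1.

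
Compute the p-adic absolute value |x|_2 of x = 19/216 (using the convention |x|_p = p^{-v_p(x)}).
|19/216|_2 = 8

Step 1 — compute v_2(x) by factoring powers of 2 out of the numerator and denominator: v_2(19/216) = -3. Step 2 — apply |x|_p = p^{-v_p(x)} = 2^{3} = 8.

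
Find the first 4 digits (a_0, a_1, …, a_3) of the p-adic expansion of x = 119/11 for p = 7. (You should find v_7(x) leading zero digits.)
(a_0, …, a_3) = (0, 6, 0, 5)

v_7(119/11) = 1, so a_0 = ... = a_0 = 0. Factor out: x = 7^1 · u with u = 17/11 a unit in ℤ_7. Expand u iteratively via a_{v+i} = u_i mod 7, u_{i+1} = (u_i − a_{v+i})/7:
  u_0 = 17/11;  a_1 = 6;  u_1 = (u_0 − 6)/7 = -7/11
  u_1 = -7/11;  a_2 = 0;  u_2 = (u_1 − 0)/7 = -1/11
  u_2 = -1/11;  a_3 = 5;  u_3 = (u_2 − 5)/7 = -8/11
Digits: (0, 6, 0, 5).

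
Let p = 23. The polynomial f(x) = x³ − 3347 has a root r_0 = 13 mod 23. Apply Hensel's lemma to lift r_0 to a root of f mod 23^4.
r_3 = 86861 (mod 279841)

Hensel: r_{i+1} = r_i − f(r_i)/f′(r_i) mod 23^{i+2}, where f′(x) = 3x². Iterate:
  r_0 = 13 (mod 23)
  r_1 = 105 (mod 529)
  r_2 = 1692 (mod 12167)
  r_3 = 86861 (mod 279841)
Final: r = 86861 with f(r) ≡ 0 mod 23^4.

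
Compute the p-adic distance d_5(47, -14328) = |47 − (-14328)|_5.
d_5(47, -14328) = 1/625

Step 1 — x − y = 47 − (-14328) = 14375. Step 2 — v_5(14375) = 4 (factor: 14375 = (5^4 · 23); the sign does not affect v_p). Step 3 — |x − y|_5 = 5^{-4} = 1/625.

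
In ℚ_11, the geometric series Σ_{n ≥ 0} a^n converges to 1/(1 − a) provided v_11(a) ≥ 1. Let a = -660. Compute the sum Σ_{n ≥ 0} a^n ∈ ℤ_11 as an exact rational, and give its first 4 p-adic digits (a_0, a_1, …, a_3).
Σ a^n = 1/(1 − a) = 1/661;  first 4 digits = (1, 6, 8, 3)

v_11(a) = 1 ≥ 1, so the series converges in ℤ_11 to 1/(1 − a) = 1/(1 − (-660)) = 1/661. Expand this rational in ℤ_11: compute digits iteratively via d_i = x_i mod 11, x_{i+1} = (x_i − d_i)/11. The first 4 digits are (1, 6, 8, 3).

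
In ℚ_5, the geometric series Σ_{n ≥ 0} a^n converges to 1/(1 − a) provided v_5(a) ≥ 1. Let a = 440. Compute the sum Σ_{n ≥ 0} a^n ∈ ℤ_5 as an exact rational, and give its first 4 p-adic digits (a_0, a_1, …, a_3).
Σ a^n = 1/(1 − a) = -1/439;  first 4 digits = (1, 3, 1, 4)

v_5(a) = 1 ≥ 1, so the series converges in ℤ_5 to 1/(1 − a) = 1/(1 − 440) = -1/439. Expand this rational in ℤ_5: compute digits iteratively via d_i = x_i mod 5, x_{i+1} = (x_i − d_i)/5. The first 4 digits are (1, 3, 1, 4).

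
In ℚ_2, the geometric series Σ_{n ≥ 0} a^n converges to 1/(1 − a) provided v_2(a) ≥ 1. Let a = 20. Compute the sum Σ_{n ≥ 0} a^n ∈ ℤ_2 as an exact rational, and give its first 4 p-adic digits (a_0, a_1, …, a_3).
Σ a^n = 1/(1 − a) = -1/19;  first 4 digits = (1, 0, 1, 0)

v_2(a) = 2 ≥ 1, so the series converges in ℤ_2 to 1/(1 − a) = 1/(1 − 20) = -1/19. Expand this rational in ℤ_2: compute digits iteratively via d_i = x_i mod 2, x_{i+1} = (x_i − d_i)/2. The first 4 digits are (1, 0, 1, 0).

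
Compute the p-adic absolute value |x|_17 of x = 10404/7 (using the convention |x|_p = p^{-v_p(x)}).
|10404/7|_17 = 1/289

Step 1 — compute v_17(x) by factoring powers of 17 out of the numerator and denominator: v_17(10404/7) = 2. Step 2 — apply |x|_p = p^{-v_p(x)} = 17^{-2} = 1/289.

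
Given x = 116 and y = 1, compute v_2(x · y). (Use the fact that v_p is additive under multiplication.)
v_2(116) = 2

v_p(x) = 2 (factor: 116 = 2^2 · 29); v_p(y) = 0 (factor: 1 = 2^0 · 1). Additivity: v_p(xy) = v_p(x) + v_p(y) = 2 + 0 = 2. (Direct check: xy = 116 = 2^2 · (29).)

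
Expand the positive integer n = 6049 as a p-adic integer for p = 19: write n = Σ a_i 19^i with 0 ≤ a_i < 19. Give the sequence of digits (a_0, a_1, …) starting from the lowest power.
(a_0, a_1, …) = (7, 14, 16)

Repeated division by 19 gives the digits low-to-high: 6049 = 7 + 14·19^1 + 16·19^2. Digit sequence: (7, 14, 16).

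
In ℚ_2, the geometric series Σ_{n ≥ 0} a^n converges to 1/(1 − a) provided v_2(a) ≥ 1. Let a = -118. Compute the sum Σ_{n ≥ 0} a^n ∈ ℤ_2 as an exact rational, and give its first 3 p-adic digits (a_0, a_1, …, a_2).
Σ a^n = 1/(1 − a) = 1/119;  first 3 digits = (1, 1, 1)

v_2(a) = 1 ≥ 1, so the series converges in ℤ_2 to 1/(1 − a) = 1/(1 − (-118)) = 1/119. Expand this rational in ℤ_2: compute digits iteratively via d_i = x_i mod 2, x_{i+1} = (x_i − d_i)/2. The first 3 digits are (1, 1, 1).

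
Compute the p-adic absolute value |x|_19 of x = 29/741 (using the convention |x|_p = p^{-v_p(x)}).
|29/741|_19 = 19

Step 1 — compute v_19(x) by factoring powers of 19 out of the numerator and denominator: v_19(29/741) = -1. Step 2 — apply |x|_p = p^{-v_p(x)} = 19^{1} = 19.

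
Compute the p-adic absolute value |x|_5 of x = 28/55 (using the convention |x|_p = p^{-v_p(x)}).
|28/55|_5 = 5

Step 1 — compute v_5(x) by factoring powers of 5 out of the numerator and denominator: v_5(28/55) = -1. Step 2 — apply |x|_p = p^{-v_p(x)} = 5^{1} = 5.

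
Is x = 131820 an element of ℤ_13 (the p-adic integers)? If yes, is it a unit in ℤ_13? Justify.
x ∈ ℤ_13 but not a unit; v_13(x) = 3 > 0

ℤ_13 = {x ∈ ℚ_13 : v_13(x) ≥ 0} and ℤ_13^× = {x ∈ ℤ_13 : v_13(x) = 0}. Here v_13(131820) = v_13(num) − v_13(den) = 3; compare against these criteria.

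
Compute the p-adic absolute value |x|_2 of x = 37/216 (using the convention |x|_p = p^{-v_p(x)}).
|37/216|_2 = 8

Step 1 — compute v_2(x) by factoring powers of 2 out of the numerator and denominator: v_2(37/216) = -3. Step 2 — apply |x|_p = p^{-v_p(x)} = 2^{3} = 8.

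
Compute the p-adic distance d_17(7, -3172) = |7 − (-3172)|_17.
d_17(7, -3172) = 1/289

Step 1 — x − y = 7 − (-3172) = 3179. Step 2 — v_17(3179) = 2 (factor: 3179 = (17^2 · 11); the sign does not affect v_p). Step 3 — |x − y|_17 = 17^{-2} = 1/289.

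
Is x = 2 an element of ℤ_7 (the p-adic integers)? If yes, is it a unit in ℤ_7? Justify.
x ∈ ℤ_7^× (unit); v_7(x) = 0

ℤ_7 = {x ∈ ℚ_7 : v_7(x) ≥ 0} and ℤ_7^× = {x ∈ ℤ_7 : v_7(x) = 0}. Here v_7(2) = v_7(num) − v_7(den) = 0; compare against these criteria.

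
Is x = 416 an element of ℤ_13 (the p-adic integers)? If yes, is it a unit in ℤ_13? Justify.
x ∈ ℤ_13 but not a unit; v_13(x) = 1 > 0

ℤ_13 = {x ∈ ℚ_13 : v_13(x) ≥ 0} and ℤ_13^× = {x ∈ ℤ_13 : v_13(x) = 0}. Here v_13(416) = v_13(num) − v_13(den) = 1; compare against these criteria.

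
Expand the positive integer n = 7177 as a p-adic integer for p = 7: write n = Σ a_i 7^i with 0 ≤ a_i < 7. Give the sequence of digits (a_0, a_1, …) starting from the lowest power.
(a_0, a_1, …) = (2, 3, 6, 6, 2)

Repeated division by 7 gives the digits low-to-high: 7177 = 2 + 3·7^1 + 6·7^2 + 6·7^3 + 2·7^4. Digit sequence: (2, 3, 6, 6, 2).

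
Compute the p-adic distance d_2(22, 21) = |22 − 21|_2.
d_2(22, 21) = 1

Step 1 — x − y = 22 − 21 = 1. Step 2 — v_2(1) = 0 (factor: 1 = (2^0 · 1); the sign does not affect v_p). Step 3 — |x − y|_2 = 2^{0} = 1.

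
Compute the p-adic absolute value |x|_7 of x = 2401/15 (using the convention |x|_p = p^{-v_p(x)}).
|2401/15|_7 = 1/2401

Step 1 — compute v_7(x) by factoring powers of 7 out of the numerator and denominator: v_7(2401/15) = 4. Step 2 — apply |x|_p = p^{-v_p(x)} = 7^{-4} = 1/2401.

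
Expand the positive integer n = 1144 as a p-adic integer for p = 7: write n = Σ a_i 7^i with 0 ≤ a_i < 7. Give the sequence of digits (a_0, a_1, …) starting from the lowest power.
(a_0, a_1, …) = (3, 2, 2, 3)

Repeated division by 7 gives the digits low-to-high: 1144 = 3 + 2·7^1 + 2·7^2 + 3·7^3. Digit sequence: (3, 2, 2, 3).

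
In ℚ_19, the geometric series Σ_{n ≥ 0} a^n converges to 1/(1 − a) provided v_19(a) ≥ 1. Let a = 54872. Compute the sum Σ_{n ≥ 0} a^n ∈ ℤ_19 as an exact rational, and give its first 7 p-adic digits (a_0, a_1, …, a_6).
Σ a^n = 1/(1 − a) = -1/54871;  first 7 digits = (1, 0, 0, 8, 0, 0, 7)

v_19(a) = 3 ≥ 1, so the series converges in ℤ_19 to 1/(1 − a) = 1/(1 − 54872) = -1/54871. Expand this rational in ℤ_19: compute digits iteratively via d_i = x_i mod 19, x_{i+1} = (x_i − d_i)/19. The first 7 digits are (1, 0, 0, 8, 0, 0, 7).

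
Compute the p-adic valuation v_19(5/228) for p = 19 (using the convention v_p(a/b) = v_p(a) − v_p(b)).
v_19(5/228) = -1

Factor powers of 19 from the numerator and denominator of the reduced fraction: 5 = 19^0 · 5 and 228 = 19^1 · 12. Apply v_p(a/b) = v_p(a) − v_p(b): v_19(5/228) = 0 − 1 = -1.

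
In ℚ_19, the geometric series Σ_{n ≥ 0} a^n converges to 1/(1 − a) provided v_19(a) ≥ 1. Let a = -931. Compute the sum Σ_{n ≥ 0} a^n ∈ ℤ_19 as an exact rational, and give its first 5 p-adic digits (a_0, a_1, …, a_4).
Σ a^n = 1/(1 − a) = 1/932;  first 5 digits = (1, 8, 4, 11, 0)

v_19(a) = 1 ≥ 1, so the series converges in ℤ_19 to 1/(1 − a) = 1/(1 − (-931)) = 1/932. Expand this rational in ℤ_19: compute digits iteratively via d_i = x_i mod 19, x_{i+1} = (x_i − d_i)/19. The first 5 digits are (1, 8, 4, 11, 0).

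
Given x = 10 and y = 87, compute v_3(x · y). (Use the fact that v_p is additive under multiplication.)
v_3(870) = 1

v_p(x) = 0 (factor: 10 = 3^0 · 10); v_p(y) = 1 (factor: 87 = 3^1 · 29). Additivity: v_p(xy) = v_p(x) + v_p(y) = 0 + 1 = 1. (Direct check: xy = 870 = 3^1 · (290).)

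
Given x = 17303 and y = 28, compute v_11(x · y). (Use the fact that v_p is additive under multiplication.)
v_11(484484) = 3

v_p(x) = 3 (factor: 17303 = 11^3 · 13); v_p(y) = 0 (factor: 28 = 11^0 · 28). Additivity: v_p(xy) = v_p(x) + v_p(y) = 3 + 0 = 3. (Direct check: xy = 484484 = 11^3 · (364).)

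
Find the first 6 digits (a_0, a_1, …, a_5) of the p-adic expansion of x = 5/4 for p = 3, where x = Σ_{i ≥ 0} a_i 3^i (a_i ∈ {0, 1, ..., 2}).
(a_0, …, a_5) = (2, 2, 0, 2, 0, 2)

v_3(5/4) = 0 (numerator and denominator both coprime to 3), so x ∈ ℤ_3^×. Compute digits iteratively via a_i = x_i mod 3, x_{i+1} = (x_i − a_i)/3, with x_0 = x:
  x_0 = 5/4;  a_0 = 2;  x_1 = (x_0 − 2)/3 = -1/4
  x_1 = -1/4;  a_1 = 2;  x_2 = (x_1 − 2)/3 = -3/4
  x_2 = -3/4;  a_2 = 0;  x_3 = (x_2 − 0)/3 = -1/4
  x_3 = -1/4;  a_3 = 2;  x_4 = (x_3 − 2)/3 = -3/4
  x_4 = -3/4;  a_4 = 0;  x_5 = (x_4 − 0)/3 = -1/4
  x_5 = -1/4;  a_5 = 2;  x_6 = (x_5 − 2)/3 = -3/4
Digits: (2, 2, 0, 2, 0, 2).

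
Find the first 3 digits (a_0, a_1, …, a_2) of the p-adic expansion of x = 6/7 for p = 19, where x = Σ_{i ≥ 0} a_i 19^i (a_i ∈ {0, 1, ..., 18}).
(a_0, …, a_2) = (9, 5, 16)

v_19(6/7) = 0 (numerator and denominator both coprime to 19), so x ∈ ℤ_19^×. Compute digits iteratively via a_i = x_i mod 19, x_{i+1} = (x_i − a_i)/19, with x_0 = x:
  x_0 = 6/7;  a_0 = 9;  x_1 = (x_0 − 9)/19 = -3/7
  x_1 = -3/7;  a_1 = 5;  x_2 = (x_1 − 5)/19 = -2/7
  x_2 = -2/7;  a_2 = 16;  x_3 = (x_2 − 16)/19 = -6/7
Digits: (9, 5, 16).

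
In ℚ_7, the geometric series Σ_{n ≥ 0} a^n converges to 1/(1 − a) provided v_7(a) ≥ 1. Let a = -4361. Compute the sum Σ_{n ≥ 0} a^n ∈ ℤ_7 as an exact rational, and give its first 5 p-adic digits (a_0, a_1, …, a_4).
Σ a^n = 1/(1 − a) = 1/4362;  first 5 digits = (1, 0, 2, 1, 2)

v_7(a) = 2 ≥ 1, so the series converges in ℤ_7 to 1/(1 − a) = 1/(1 − (-4361)) = 1/4362. Expand this rational in ℤ_7: compute digits iteratively via d_i = x_i mod 7, x_{i+1} = (x_i − d_i)/7. The first 5 digits are (1, 0, 2, 1, 2).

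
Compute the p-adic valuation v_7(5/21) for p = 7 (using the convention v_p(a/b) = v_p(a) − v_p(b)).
v_7(5/21) = -1

Factor powers of 7 from the numerator and denominator of the reduced fraction: 5 = 7^0 · 5 and 21 = 7^1 · 3. Apply v_p(a/b) = v_p(a) − v_p(b): v_7(5/21) = 0 − 1 = -1.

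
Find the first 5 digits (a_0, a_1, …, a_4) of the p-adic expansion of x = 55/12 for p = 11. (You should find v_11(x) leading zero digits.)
(a_0, …, a_4) = (0, 5, 6, 4, 6)

v_11(55/12) = 1, so a_0 = ... = a_0 = 0. Factor out: x = 11^1 · u with u = 5/12 a unit in ℤ_11. Expand u iteratively via a_{v+i} = u_i mod 11, u_{i+1} = (u_i − a_{v+i})/11:
  u_0 = 5/12;  a_1 = 5;  u_1 = (u_0 − 5)/11 = -5/12
  u_1 = -5/12;  a_2 = 6;  u_2 = (u_1 − 6)/11 = -7/12
  u_2 = -7/12;  a_3 = 4;  u_3 = (u_2 − 4)/11 = -5/12
  u_3 = -5/12;  a_4 = 6;  u_4 = (u_3 − 6)/11 = -7/12
Digits: (0, 5, 6, 4, 6).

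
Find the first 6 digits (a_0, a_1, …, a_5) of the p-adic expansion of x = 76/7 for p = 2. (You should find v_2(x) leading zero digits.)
(a_0, …, a_5) = (0, 0, 1, 0, 1, 0)

v_2(76/7) = 2, so a_0 = ... = a_1 = 0. Factor out: x = 2^2 · u with u = 19/7 a unit in ℤ_2. Expand u iteratively via a_{v+i} = u_i mod 2, u_{i+1} = (u_i − a_{v+i})/2:
  u_0 = 19/7;  a_2 = 1;  u_1 = (u_0 − 1)/2 = 6/7
  u_1 = 6/7;  a_3 = 0;  u_2 = (u_1 − 0)/2 = 3/7
  u_2 = 3/7;  a_4 = 1;  u_3 = (u_2 − 1)/2 = -2/7
  u_3 = -2/7;  a_5 = 0;  u_4 = (u_3 − 0)/2 = -1/7
Digits: (0, 0, 1, 0, 1, 0).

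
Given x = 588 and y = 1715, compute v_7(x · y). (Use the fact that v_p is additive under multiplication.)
v_7(1008420) = 5

v_p(x) = 2 (factor: 588 = 7^2 · 12); v_p(y) = 3 (factor: 1715 = 7^3 · 5). Additivity: v_p(xy) = v_p(x) + v_p(y) = 2 + 3 = 5. (Direct check: xy = 1008420 = 7^5 · (60).)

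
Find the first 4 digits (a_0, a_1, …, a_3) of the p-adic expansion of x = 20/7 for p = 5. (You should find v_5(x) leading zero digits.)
(a_0, …, a_3) = (0, 2, 4, 2)

v_5(20/7) = 1, so a_0 = ... = a_0 = 0. Factor out: x = 5^1 · u with u = 4/7 a unit in ℤ_5. Expand u iteratively via a_{v+i} = u_i mod 5, u_{i+1} = (u_i − a_{v+i})/5:
  u_0 = 4/7;  a_1 = 2;  u_1 = (u_0 − 2)/5 = -2/7
  u_1 = -2/7;  a_2 = 4;  u_2 = (u_1 − 4)/5 = -6/7
  u_2 = -6/7;  a_3 = 2;  u_3 = (u_2 − 2)/5 = -4/7
Digits: (0, 2, 4, 2).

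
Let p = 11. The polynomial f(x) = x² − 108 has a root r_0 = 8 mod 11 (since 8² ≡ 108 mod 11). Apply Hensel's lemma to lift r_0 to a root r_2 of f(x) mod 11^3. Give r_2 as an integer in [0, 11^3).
r_2 = 525 (mod 1331)

Hensel's recurrence: r_{i+1} = r_i − f(r_i)·(f′(r_i))^{-1} mod 11^{i+2}, with f′(x) = 2x. Iterate:
  r_0 = 8 (mod 11)
  r_1 = 41 (mod 121)
  r_2 = 525 (mod 1331)
Final: r_2 = 525, and one checks f(r_2) ≡ 0 mod 11^3.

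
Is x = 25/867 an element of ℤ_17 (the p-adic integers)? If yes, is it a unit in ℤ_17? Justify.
x ∉ ℤ_17 (v_17(x) = -2 < 0)

ℤ_17 = {x ∈ ℚ_17 : v_17(x) ≥ 0} and ℤ_17^× = {x ∈ ℤ_17 : v_17(x) = 0}. Here v_17(25/867) = v_17(num) − v_17(den) = -2; compare against these criteria.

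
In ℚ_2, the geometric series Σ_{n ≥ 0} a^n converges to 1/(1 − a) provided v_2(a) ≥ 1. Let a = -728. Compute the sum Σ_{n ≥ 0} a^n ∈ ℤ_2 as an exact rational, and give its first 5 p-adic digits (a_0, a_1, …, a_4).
Σ a^n = 1/(1 − a) = 1/729;  first 5 digits = (1, 0, 0, 1, 0)

v_2(a) = 3 ≥ 1, so the series converges in ℤ_2 to 1/(1 − a) = 1/(1 − (-728)) = 1/729. Expand this rational in ℤ_2: compute digits iteratively via d_i = x_i mod 2, x_{i+1} = (x_i − d_i)/2. The first 5 digits are (1, 0, 0, 1, 0).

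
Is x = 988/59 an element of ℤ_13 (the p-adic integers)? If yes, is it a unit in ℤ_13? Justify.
x ∈ ℤ_13 but not a unit; v_13(x) = 1 > 0

ℤ_13 = {x ∈ ℚ_13 : v_13(x) ≥ 0} and ℤ_13^× = {x ∈ ℤ_13 : v_13(x) = 0}. Here v_13(988/59) = v_13(num) − v_13(den) = 1; compare against these criteria.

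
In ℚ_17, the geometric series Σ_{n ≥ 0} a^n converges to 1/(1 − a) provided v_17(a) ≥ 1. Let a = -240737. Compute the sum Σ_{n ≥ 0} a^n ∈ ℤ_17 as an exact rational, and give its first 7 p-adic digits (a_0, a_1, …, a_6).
Σ a^n = 1/(1 − a) = 1/240738;  first 7 digits = (1, 0, 0, 2, 14, 16, 3)

v_17(a) = 3 ≥ 1, so the series converges in ℤ_17 to 1/(1 − a) = 1/(1 − (-240737)) = 1/240738. Expand this rational in ℤ_17: compute digits iteratively via d_i = x_i mod 17, x_{i+1} = (x_i − d_i)/17. The first 7 digits are (1, 0, 0, 2, 14, 16, 3).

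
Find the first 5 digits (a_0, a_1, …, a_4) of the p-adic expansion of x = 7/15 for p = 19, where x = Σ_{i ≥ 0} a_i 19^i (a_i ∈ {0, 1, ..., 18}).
(a_0, …, a_4) = (3, 10, 2, 10, 2)

v_19(7/15) = 0 (numerator and denominator both coprime to 19), so x ∈ ℤ_19^×. Compute digits iteratively via a_i = x_i mod 19, x_{i+1} = (x_i − a_i)/19, with x_0 = x:
  x_0 = 7/15;  a_0 = 3;  x_1 = (x_0 − 3)/19 = -2/15
  x_1 = -2/15;  a_1 = 10;  x_2 = (x_1 − 10)/19 = -8/15
  x_2 = -8/15;  a_2 = 2;  x_3 = (x_2 − 2)/19 = -2/15
  x_3 = -2/15;  a_3 = 10;  x_4 = (x_3 − 10)/19 = -8/15
  x_4 = -8/15;  a_4 = 2;  x_5 = (x_4 − 2)/19 = -2/15
Digits: (3, 10, 2, 10, 2).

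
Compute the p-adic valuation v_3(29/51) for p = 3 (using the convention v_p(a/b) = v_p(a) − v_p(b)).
v_3(29/51) = -1

Factor powers of 3 from the numerator and denominator of the reduced fraction: 29 = 3^0 · 29 and 51 = 3^1 · 17. Apply v_p(a/b) = v_p(a) − v_p(b): v_3(29/51) = 0 − 1 = -1.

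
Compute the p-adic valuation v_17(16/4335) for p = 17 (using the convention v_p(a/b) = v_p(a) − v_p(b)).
v_17(16/4335) = -2

Factor powers of 17 from the numerator and denominator of the reduced fraction: 16 = 17^0 · 16 and 4335 = 17^2 · 15. Apply v_p(a/b) = v_p(a) − v_p(b): v_17(16/4335) = 0 − 2 = -2.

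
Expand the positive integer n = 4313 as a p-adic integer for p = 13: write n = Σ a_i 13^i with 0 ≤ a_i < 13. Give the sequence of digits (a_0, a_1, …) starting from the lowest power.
(a_0, a_1, …) = (10, 6, 12, 1)

Repeated division by 13 gives the digits low-to-high: 4313 = 10 + 6·13^1 + 12·13^2 + 1·13^3. Digit sequence: (10, 6, 12, 1).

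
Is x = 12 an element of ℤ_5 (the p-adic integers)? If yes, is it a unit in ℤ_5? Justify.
x ∈ ℤ_5^× (unit); v_5(x) = 0

ℤ_5 = {x ∈ ℚ_5 : v_5(x) ≥ 0} and ℤ_5^× = {x ∈ ℤ_5 : v_5(x) = 0}. Here v_5(12) = v_5(num) − v_5(den) = 0; compare against these criteria.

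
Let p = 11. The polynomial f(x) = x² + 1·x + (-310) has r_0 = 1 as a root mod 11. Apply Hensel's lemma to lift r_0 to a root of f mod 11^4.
r_3 = 4379 (mod 14641)

Hensel: r_{i+1} = r_i − f(r_i)·(f′(r_i))^{-1} mod 11^{i+2}, f′(x) = 2x + 1. Iterate:
  r_0 = 1 (mod 11)
  r_1 = 23 (mod 121)
  r_2 = 386 (mod 1331)
  r_3 = 4379 (mod 14641)
Final: r = 4379 satisfies f(r) ≡ 0 mod 11^4.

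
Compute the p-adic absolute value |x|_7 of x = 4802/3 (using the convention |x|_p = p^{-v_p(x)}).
|4802/3|_7 = 1/2401

Step 1 — compute v_7(x) by factoring powers of 7 out of the numerator and denominator: v_7(4802/3) = 4. Step 2 — apply |x|_p = p^{-v_p(x)} = 7^{-4} = 1/2401.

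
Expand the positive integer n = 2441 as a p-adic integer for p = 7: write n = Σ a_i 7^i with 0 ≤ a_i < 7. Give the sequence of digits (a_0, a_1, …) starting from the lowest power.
(a_0, a_1, …) = (5, 5, 0, 0, 1)

Repeated division by 7 gives the digits low-to-high: 2441 = 5 + 5·7^1 + 1·7^4. Digit sequence: (5, 5, 0, 0, 1).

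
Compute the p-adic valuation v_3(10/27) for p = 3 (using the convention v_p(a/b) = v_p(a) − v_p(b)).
v_3(10/27) = -3

Factor powers of 3 from the numerator and denominator of the reduced fraction: 10 = 3^0 · 10 and 27 = 3^3 · 1. Apply v_p(a/b) = v_p(a) − v_p(b): v_3(10/27) = 0 − 3 = -3.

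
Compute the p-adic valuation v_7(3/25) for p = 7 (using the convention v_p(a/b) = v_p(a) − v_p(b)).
v_7(3/25) = 0

Factor powers of 7 from the numerator and denominator of the reduced fraction: 3 = 7^0 · 3 and 25 = 7^0 · 25. Apply v_p(a/b) = v_p(a) − v_p(b): v_7(3/25) = 0 − 0 = 0.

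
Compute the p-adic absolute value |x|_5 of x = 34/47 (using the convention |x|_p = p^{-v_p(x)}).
|34/47|_5 = 1

Step 1 — compute v_5(x) by factoring powers of 5 out of the numerator and denominator: v_5(34/47) = 0. Step 2 — apply |x|_p = p^{-v_p(x)} = 5^{0} = 1.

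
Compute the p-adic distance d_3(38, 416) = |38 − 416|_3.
d_3(38, 416) = 1/27

Step 1 — x − y = 38 − 416 = -378. Step 2 — v_3(-378) = 3 (factor: -378 = −(3^3 · 14); the sign does not affect v_p). Step 3 — |x − y|_3 = 3^{-3} = 1/27.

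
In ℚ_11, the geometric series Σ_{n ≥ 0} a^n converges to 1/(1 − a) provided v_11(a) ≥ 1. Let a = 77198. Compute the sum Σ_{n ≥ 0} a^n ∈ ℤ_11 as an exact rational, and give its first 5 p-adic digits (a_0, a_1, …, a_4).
Σ a^n = 1/(1 − a) = -1/77197;  first 5 digits = (1, 0, 0, 3, 5)

v_11(a) = 3 ≥ 1, so the series converges in ℤ_11 to 1/(1 − a) = 1/(1 − 77198) = -1/77197. Expand this rational in ℤ_11: compute digits iteratively via d_i = x_i mod 11, x_{i+1} = (x_i − d_i)/11. The first 5 digits are (1, 0, 0, 3, 5).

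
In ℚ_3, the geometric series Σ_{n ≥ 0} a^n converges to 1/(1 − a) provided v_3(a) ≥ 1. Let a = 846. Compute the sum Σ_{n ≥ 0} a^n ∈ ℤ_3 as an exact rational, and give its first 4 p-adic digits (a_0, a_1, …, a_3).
Σ a^n = 1/(1 − a) = -1/845;  first 4 digits = (1, 0, 1, 1)

v_3(a) = 2 ≥ 1, so the series converges in ℤ_3 to 1/(1 − a) = 1/(1 − 846) = -1/845. Expand this rational in ℤ_3: compute digits iteratively via d_i = x_i mod 3, x_{i+1} = (x_i − d_i)/3. The first 4 digits are (1, 0, 1, 1).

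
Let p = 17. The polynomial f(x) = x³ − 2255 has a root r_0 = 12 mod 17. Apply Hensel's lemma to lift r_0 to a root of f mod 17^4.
r_3 = 1202 (mod 83521)

Hensel: r_{i+1} = r_i − f(r_i)/f′(r_i) mod 17^{i+2}, where f′(x) = 3x². Iterate:
  r_0 = 12 (mod 17)
  r_1 = 46 (mod 289)
  r_2 = 1202 (mod 4913)
  r_3 = 1202 (mod 83521)
Final: r = 1202 with f(r) ≡ 0 mod 17^4.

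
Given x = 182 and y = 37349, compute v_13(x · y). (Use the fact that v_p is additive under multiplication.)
v_13(6797518) = 4

v_p(x) = 1 (factor: 182 = 13^1 · 14); v_p(y) = 3 (factor: 37349 = 13^3 · 17). Additivity: v_p(xy) = v_p(x) + v_p(y) = 1 + 3 = 4. (Direct check: xy = 6797518 = 13^4 · (238).)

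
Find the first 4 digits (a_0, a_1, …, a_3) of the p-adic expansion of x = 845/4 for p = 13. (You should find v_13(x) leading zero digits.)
(a_0, …, a_3) = (0, 0, 11, 9)

v_13(845/4) = 2, so a_0 = ... = a_1 = 0. Factor out: x = 13^2 · u with u = 5/4 a unit in ℤ_13. Expand u iteratively via a_{v+i} = u_i mod 13, u_{i+1} = (u_i − a_{v+i})/13:
  u_0 = 5/4;  a_2 = 11;  u_1 = (u_0 − 11)/13 = -3/4
  u_1 = -3/4;  a_3 = 9;  u_2 = (u_1 − 9)/13 = -3/4
Digits: (0, 0, 11, 9).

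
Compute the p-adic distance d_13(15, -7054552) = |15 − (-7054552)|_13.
d_13(15, -7054552) = 1/371293

Step 1 — x − y = 15 − (-7054552) = 7054567. Step 2 — v_13(7054567) = 5 (factor: 7054567 = (13^5 · 19); the sign does not affect v_p). Step 3 — |x − y|_13 = 13^{-5} = 1/371293.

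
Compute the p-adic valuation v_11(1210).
v_11(1210) = 2

v_11(n) is the largest exponent k such that 11^k divides n. Factor out: 1210 = 11^2 · 10. (Sign doesn't affect v_p.) So v_11(1210) = 2.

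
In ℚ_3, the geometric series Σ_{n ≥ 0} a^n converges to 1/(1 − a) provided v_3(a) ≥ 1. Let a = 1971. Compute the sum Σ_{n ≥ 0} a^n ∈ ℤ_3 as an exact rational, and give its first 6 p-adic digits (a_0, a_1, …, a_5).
Σ a^n = 1/(1 − a) = -1/1970;  first 6 digits = (1, 0, 0, 1, 0, 2)

v_3(a) = 3 ≥ 1, so the series converges in ℤ_3 to 1/(1 − a) = 1/(1 − 1971) = -1/1970. Expand this rational in ℤ_3: compute digits iteratively via d_i = x_i mod 3, x_{i+1} = (x_i − d_i)/3. The first 6 digits are (1, 0, 0, 1, 0, 2).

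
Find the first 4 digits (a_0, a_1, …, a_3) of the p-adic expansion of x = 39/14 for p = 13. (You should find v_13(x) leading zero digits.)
(a_0, …, a_3) = (0, 3, 10, 2)

v_13(39/14) = 1, so a_0 = ... = a_0 = 0. Factor out: x = 13^1 · u with u = 3/14 a unit in ℤ_13. Expand u iteratively via a_{v+i} = u_i mod 13, u_{i+1} = (u_i − a_{v+i})/13:
  u_0 = 3/14;  a_1 = 3;  u_1 = (u_0 − 3)/13 = -3/14
  u_1 = -3/14;  a_2 = 10;  u_2 = (u_1 − 10)/13 = -11/14
  u_2 = -11/14;  a_3 = 2;  u_3 = (u_2 − 2)/13 = -3/14
Digits: (0, 3, 10, 2).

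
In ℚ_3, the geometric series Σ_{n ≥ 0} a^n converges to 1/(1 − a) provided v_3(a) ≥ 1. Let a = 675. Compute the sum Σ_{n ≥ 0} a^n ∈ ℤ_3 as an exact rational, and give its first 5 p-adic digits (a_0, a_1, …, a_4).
Σ a^n = 1/(1 − a) = -1/674;  first 5 digits = (1, 0, 0, 1, 2)

v_3(a) = 3 ≥ 1, so the series converges in ℤ_3 to 1/(1 − a) = 1/(1 − 675) = -1/674. Expand this rational in ℤ_3: compute digits iteratively via d_i = x_i mod 3, x_{i+1} = (x_i − d_i)/3. The first 5 digits are (1, 0, 0, 1, 2).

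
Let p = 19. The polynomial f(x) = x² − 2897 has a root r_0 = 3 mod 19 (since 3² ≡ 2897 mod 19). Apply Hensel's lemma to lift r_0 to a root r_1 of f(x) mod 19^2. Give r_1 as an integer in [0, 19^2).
r_1 = 3 (mod 361)

Hensel's recurrence: r_{i+1} = r_i − f(r_i)·(f′(r_i))^{-1} mod 19^{i+2}, with f′(x) = 2x. Iterate:
  r_0 = 3 (mod 19)
  r_1 = 3 (mod 361)
Final: r_1 = 3, and one checks f(r_1) ≡ 0 mod 19^2.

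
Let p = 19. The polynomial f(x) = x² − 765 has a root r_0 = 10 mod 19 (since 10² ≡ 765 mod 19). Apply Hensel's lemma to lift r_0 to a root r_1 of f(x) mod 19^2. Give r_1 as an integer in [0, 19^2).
r_1 = 314 (mod 361)

Hensel's recurrence: r_{i+1} = r_i − f(r_i)·(f′(r_i))^{-1} mod 19^{i+2}, with f′(x) = 2x. Iterate:
  r_0 = 10 (mod 19)
  r_1 = 314 (mod 361)
Final: r_1 = 314, and one checks f(r_1) ≡ 0 mod 19^2.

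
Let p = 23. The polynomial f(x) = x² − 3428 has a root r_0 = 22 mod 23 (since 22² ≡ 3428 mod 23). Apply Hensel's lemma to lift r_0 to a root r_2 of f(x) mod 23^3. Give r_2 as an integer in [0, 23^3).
r_2 = 1724 (mod 12167)

Hensel's recurrence: r_{i+1} = r_i − f(r_i)·(f′(r_i))^{-1} mod 23^{i+2}, with f′(x) = 2x. Iterate:
  r_0 = 22 (mod 23)
  r_1 = 137 (mod 529)
  r_2 = 1724 (mod 12167)
Final: r_2 = 1724, and one checks f(r_2) ≡ 0 mod 23^3.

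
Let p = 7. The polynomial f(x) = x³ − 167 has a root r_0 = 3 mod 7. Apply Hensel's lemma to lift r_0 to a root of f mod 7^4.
r_3 = 1872 (mod 2401)

Hensel: r_{i+1} = r_i − f(r_i)/f′(r_i) mod 7^{i+2}, where f′(x) = 3x². Iterate:
  r_0 = 3 (mod 7)
  r_1 = 10 (mod 49)
  r_2 = 157 (mod 343)
  r_3 = 1872 (mod 2401)
Final: r = 1872 with f(r) ≡ 0 mod 7^4.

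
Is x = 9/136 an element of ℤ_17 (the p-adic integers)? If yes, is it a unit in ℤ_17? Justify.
x ∉ ℤ_17 (v_17(x) = -1 < 0)

ℤ_17 = {x ∈ ℚ_17 : v_17(x) ≥ 0} and ℤ_17^× = {x ∈ ℤ_17 : v_17(x) = 0}. Here v_17(9/136) = v_17(num) − v_17(den) = -1; compare against these criteria.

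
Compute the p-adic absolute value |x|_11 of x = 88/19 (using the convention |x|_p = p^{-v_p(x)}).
|88/19|_11 = 1/11

Step 1 — compute v_11(x) by factoring powers of 11 out of the numerator and denominator: v_11(88/19) = 1. Step 2 — apply |x|_p = p^{-v_p(x)} = 11^{-1} = 1/11.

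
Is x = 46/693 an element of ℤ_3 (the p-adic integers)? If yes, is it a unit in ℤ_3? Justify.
x ∉ ℤ_3 (v_3(x) = -2 < 0)

ℤ_3 = {x ∈ ℚ_3 : v_3(x) ≥ 0} and ℤ_3^× = {x ∈ ℤ_3 : v_3(x) = 0}. Here v_3(46/693) = v_3(num) − v_3(den) = -2; compare against these criteria.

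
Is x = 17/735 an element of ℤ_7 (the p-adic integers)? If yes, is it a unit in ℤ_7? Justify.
x ∉ ℤ_7 (v_7(x) = -2 < 0)

ℤ_7 = {x ∈ ℚ_7 : v_7(x) ≥ 0} and ℤ_7^× = {x ∈ ℤ_7 : v_7(x) = 0}. Here v_7(17/735) = v_7(num) − v_7(den) = -2; compare against these criteria.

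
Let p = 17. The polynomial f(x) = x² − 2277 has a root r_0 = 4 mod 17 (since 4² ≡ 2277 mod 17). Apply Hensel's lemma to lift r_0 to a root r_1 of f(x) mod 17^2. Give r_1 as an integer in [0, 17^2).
r_1 = 106 (mod 289)

Hensel's recurrence: r_{i+1} = r_i − f(r_i)·(f′(r_i))^{-1} mod 17^{i+2}, with f′(x) = 2x. Iterate:
  r_0 = 4 (mod 17)
  r_1 = 106 (mod 289)
Final: r_1 = 106, and one checks f(r_1) ≡ 0 mod 17^2.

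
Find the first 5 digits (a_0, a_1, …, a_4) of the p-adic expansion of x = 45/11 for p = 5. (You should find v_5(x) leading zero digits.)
(a_0, …, a_4) = (0, 4, 3, 2, 4)

v_5(45/11) = 1, so a_0 = ... = a_0 = 0. Factor out: x = 5^1 · u with u = 9/11 a unit in ℤ_5. Expand u iteratively via a_{v+i} = u_i mod 5, u_{i+1} = (u_i − a_{v+i})/5:
  u_0 = 9/11;  a_1 = 4;  u_1 = (u_0 − 4)/5 = -7/11
  u_1 = -7/11;  a_2 = 3;  u_2 = (u_1 − 3)/5 = -8/11
  u_2 = -8/11;  a_3 = 2;  u_3 = (u_2 − 2)/5 = -6/11
  u_3 = -6/11;  a_4 = 4;  u_4 = (u_3 − 4)/5 = -10/11
Digits: (0, 4, 3, 2, 4).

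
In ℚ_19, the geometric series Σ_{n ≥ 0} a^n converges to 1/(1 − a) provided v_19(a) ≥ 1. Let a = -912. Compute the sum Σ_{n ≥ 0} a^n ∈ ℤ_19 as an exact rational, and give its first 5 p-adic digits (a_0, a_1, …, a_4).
Σ a^n = 1/(1 − a) = 1/913;  first 5 digits = (1, 9, 2, 14, 5)

v_19(a) = 1 ≥ 1, so the series converges in ℤ_19 to 1/(1 − a) = 1/(1 − (-912)) = 1/913. Expand this rational in ℤ_19: compute digits iteratively via d_i = x_i mod 19, x_{i+1} = (x_i − d_i)/19. The first 5 digits are (1, 9, 2, 14, 5).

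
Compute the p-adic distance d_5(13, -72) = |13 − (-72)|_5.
d_5(13, -72) = 1/5

Step 1 — x − y = 13 − (-72) = 85. Step 2 — v_5(85) = 1 (factor: 85 = (5^1 · 17); the sign does not affect v_p). Step 3 — |x − y|_5 = 5^{-1} = 1/5.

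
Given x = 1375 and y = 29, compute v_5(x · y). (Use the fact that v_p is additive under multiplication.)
v_5(39875) = 3

v_p(x) = 3 (factor: 1375 = 5^3 · 11); v_p(y) = 0 (factor: 29 = 5^0 · 29). Additivity: v_p(xy) = v_p(x) + v_p(y) = 3 + 0 = 3. (Direct check: xy = 39875 = 5^3 · (319).)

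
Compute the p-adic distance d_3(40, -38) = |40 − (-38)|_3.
d_3(40, -38) = 1/3

Step 1 — x − y = 40 − (-38) = 78. Step 2 — v_3(78) = 1 (factor: 78 = (3^1 · 26); the sign does not affect v_p). Step 3 — |x − y|_3 = 3^{-1} = 1/3.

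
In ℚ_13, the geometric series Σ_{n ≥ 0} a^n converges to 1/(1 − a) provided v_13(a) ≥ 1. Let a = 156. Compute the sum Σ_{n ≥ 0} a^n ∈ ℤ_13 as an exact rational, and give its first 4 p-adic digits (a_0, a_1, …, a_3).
Σ a^n = 1/(1 − a) = -1/155;  first 4 digits = (1, 12, 1, 10)

v_13(a) = 1 ≥ 1, so the series converges in ℤ_13 to 1/(1 − a) = 1/(1 − 156) = -1/155. Expand this rational in ℤ_13: compute digits iteratively via d_i = x_i mod 13, x_{i+1} = (x_i − d_i)/13. The first 4 digits are (1, 12, 1, 10).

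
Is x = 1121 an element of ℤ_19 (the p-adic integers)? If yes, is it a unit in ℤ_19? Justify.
x ∈ ℤ_19 but not a unit; v_19(x) = 1 > 0

ℤ_19 = {x ∈ ℚ_19 : v_19(x) ≥ 0} and ℤ_19^× = {x ∈ ℤ_19 : v_19(x) = 0}. Here v_19(1121) = v_19(num) − v_19(den) = 1; compare against these criteria.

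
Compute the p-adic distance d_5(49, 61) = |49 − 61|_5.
d_5(49, 61) = 1

Step 1 — x − y = 49 − 61 = -12. Step 2 — v_5(-12) = 0 (factor: -12 = −(5^0 · 12); the sign does not affect v_p). Step 3 — |x − y|_5 = 5^{0} = 1.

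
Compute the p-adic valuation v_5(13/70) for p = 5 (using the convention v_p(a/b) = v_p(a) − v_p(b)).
v_5(13/70) = -1

Factor powers of 5 from the numerator and denominator of the reduced fraction: 13 = 5^0 · 13 and 70 = 5^1 · 14. Apply v_p(a/b) = v_p(a) − v_p(b): v_5(13/70) = 0 − 1 = -1.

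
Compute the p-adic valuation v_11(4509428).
v_11(4509428) = 5

v_11(n) is the largest exponent k such that 11^k divides n. Factor out: 4509428 = 11^5 · 28. (Sign doesn't affect v_p.) So v_11(4509428) = 5.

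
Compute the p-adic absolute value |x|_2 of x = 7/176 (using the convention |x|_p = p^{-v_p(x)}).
|7/176|_2 = 16

Step 1 — compute v_2(x) by factoring powers of 2 out of the numerator and denominator: v_2(7/176) = -4. Step 2 — apply |x|_p = p^{-v_p(x)} = 2^{4} = 16.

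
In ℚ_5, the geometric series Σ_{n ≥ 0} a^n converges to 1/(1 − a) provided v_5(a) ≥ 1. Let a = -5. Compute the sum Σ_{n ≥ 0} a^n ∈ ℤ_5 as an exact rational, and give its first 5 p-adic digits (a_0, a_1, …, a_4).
Σ a^n = 1/(1 − a) = 1/6;  first 5 digits = (1, 4, 0, 4, 0)

v_5(a) = 1 ≥ 1, so the series converges in ℤ_5 to 1/(1 − a) = 1/(1 − (-5)) = 1/6. Expand this rational in ℤ_5: compute digits iteratively via d_i = x_i mod 5, x_{i+1} = (x_i − d_i)/5. The first 5 digits are (1, 4, 0, 4, 0).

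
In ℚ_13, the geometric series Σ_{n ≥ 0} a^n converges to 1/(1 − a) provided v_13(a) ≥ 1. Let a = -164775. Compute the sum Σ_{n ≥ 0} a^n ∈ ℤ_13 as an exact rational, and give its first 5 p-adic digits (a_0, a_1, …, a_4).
Σ a^n = 1/(1 − a) = 1/164776;  first 5 digits = (1, 0, 0, 3, 7)

v_13(a) = 3 ≥ 1, so the series converges in ℤ_13 to 1/(1 − a) = 1/(1 − (-164775)) = 1/164776. Expand this rational in ℤ_13: compute digits iteratively via d_i = x_i mod 13, x_{i+1} = (x_i − d_i)/13. The first 5 digits are (1, 0, 0, 3, 7).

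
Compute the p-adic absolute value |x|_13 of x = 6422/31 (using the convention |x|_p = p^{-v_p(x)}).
|6422/31|_13 = 1/169

Step 1 — compute v_13(x) by factoring powers of 13 out of the numerator and denominator: v_13(6422/31) = 2. Step 2 — apply |x|_p = p^{-v_p(x)} = 13^{-2} = 1/169.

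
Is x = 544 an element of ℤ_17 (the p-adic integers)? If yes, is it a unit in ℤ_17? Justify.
x ∈ ℤ_17 but not a unit; v_17(x) = 1 > 0

ℤ_17 = {x ∈ ℚ_17 : v_17(x) ≥ 0} and ℤ_17^× = {x ∈ ℤ_17 : v_17(x) = 0}. Here v_17(544) = v_17(num) − v_17(den) = 1; compare against these criteria.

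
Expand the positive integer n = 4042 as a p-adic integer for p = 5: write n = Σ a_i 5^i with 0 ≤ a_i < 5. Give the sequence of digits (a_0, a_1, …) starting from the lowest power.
(a_0, a_1, …) = (2, 3, 1, 2, 1, 1)

Repeated division by 5 gives the digits low-to-high: 4042 = 2 + 3·5^1 + 1·5^2 + 2·5^3 + 1·5^4 + 1·5^5. Digit sequence: (2, 3, 1, 2, 1, 1).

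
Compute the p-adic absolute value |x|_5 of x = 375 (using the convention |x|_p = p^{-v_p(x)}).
|375|_5 = 1/125

Step 1 — compute v_5(x) by factoring powers of 5 out of the numerator and denominator: v_5(375) = 3. Step 2 — apply |x|_p = p^{-v_p(x)} = 5^{-3} = 1/125.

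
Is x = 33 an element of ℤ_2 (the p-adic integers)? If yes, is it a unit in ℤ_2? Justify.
x ∈ ℤ_2^× (unit); v_2(x) = 0

ℤ_2 = {x ∈ ℚ_2 : v_2(x) ≥ 0} and ℤ_2^× = {x ∈ ℤ_2 : v_2(x) = 0}. Here v_2(33) = v_2(num) − v_2(den) = 0; compare against these criteria.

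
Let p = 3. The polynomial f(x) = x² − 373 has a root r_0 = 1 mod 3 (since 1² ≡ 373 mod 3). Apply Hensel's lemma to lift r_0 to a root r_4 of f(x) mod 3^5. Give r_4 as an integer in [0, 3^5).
r_4 = 169 (mod 243)

Hensel's recurrence: r_{i+1} = r_i − f(r_i)·(f′(r_i))^{-1} mod 3^{i+2}, with f′(x) = 2x. Iterate:
  r_0 = 1 (mod 3)
  r_1 = 7 (mod 9)
  r_2 = 7 (mod 27)
  r_3 = 7 (mod 81)
  r_4 = 169 (mod 243)
Final: r_4 = 169, and one checks f(r_4) ≡ 0 mod 3^5.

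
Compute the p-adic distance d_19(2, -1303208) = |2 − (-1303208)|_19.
d_19(2, -1303208) = 1/130321

Step 1 — x − y = 2 − (-1303208) = 1303210. Step 2 — v_19(1303210) = 4 (factor: 1303210 = (19^4 · 10); the sign does not affect v_p). Step 3 — |x − y|_19 = 19^{-4} = 1/130321.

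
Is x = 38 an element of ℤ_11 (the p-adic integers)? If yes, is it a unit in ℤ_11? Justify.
x ∈ ℤ_11^× (unit); v_11(x) = 0

ℤ_11 = {x ∈ ℚ_11 : v_11(x) ≥ 0} and ℤ_11^× = {x ∈ ℤ_11 : v_11(x) = 0}. Here v_11(38) = v_11(num) − v_11(den) = 0; compare against these criteria.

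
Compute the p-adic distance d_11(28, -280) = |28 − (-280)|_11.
d_11(28, -280) = 1/11

Step 1 — x − y = 28 − (-280) = 308. Step 2 — v_11(308) = 1 (factor: 308 = (11^1 · 28); the sign does not affect v_p). Step 3 — |x − y|_11 = 11^{-1} = 1/11.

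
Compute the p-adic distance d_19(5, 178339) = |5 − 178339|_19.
d_19(5, 178339) = 1/6859

Step 1 — x − y = 5 − 178339 = -178334. Step 2 — v_19(-178334) = 3 (factor: -178334 = −(19^3 · 26); the sign does not affect v_p). Step 3 — |x − y|_19 = 19^{-3} = 1/6859.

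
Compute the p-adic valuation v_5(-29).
v_5(-29) = 0

v_5(n) is the largest exponent k such that 5^k divides n. Factor out: -29 = -5^0 · 29. (Sign doesn't affect v_p.) So v_5(-29) = 0.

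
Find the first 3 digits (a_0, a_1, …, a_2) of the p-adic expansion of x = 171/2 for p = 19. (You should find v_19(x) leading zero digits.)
(a_0, …, a_2) = (0, 14, 9)

v_19(171/2) = 1, so a_0 = ... = a_0 = 0. Factor out: x = 19^1 · u with u = 9/2 a unit in ℤ_19. Expand u iteratively via a_{v+i} = u_i mod 19, u_{i+1} = (u_i − a_{v+i})/19:
  u_0 = 9/2;  a_1 = 14;  u_1 = (u_0 − 14)/19 = -1/2
  u_1 = -1/2;  a_2 = 9;  u_2 = (u_1 − 9)/19 = -1/2
Digits: (0, 14, 9).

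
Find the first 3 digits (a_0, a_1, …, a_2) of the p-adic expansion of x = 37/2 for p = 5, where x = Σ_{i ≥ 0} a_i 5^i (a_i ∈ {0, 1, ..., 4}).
(a_0, …, a_2) = (1, 1, 3)

v_5(37/2) = 0 (numerator and denominator both coprime to 5), so x ∈ ℤ_5^×. Compute digits iteratively via a_i = x_i mod 5, x_{i+1} = (x_i − a_i)/5, with x_0 = x:
  x_0 = 37/2;  a_0 = 1;  x_1 = (x_0 − 1)/5 = 7/2
  x_1 = 7/2;  a_1 = 1;  x_2 = (x_1 − 1)/5 = 1/2
  x_2 = 1/2;  a_2 = 3;  x_3 = (x_2 − 3)/5 = -1/2
Digits: (1, 1, 3).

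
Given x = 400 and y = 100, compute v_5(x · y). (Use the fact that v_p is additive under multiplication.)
v_5(40000) = 4

v_p(x) = 2 (factor: 400 = 5^2 · 16); v_p(y) = 2 (factor: 100 = 5^2 · 4). Additivity: v_p(xy) = v_p(x) + v_p(y) = 2 + 2 = 4. (Direct check: xy = 40000 = 5^4 · (64).)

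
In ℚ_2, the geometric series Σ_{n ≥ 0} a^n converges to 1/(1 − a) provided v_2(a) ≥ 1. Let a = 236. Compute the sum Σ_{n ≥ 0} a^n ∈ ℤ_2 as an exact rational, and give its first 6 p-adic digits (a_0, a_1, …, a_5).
Σ a^n = 1/(1 − a) = -1/235;  first 6 digits = (1, 0, 1, 1, 1, 1)

v_2(a) = 2 ≥ 1, so the series converges in ℤ_2 to 1/(1 − a) = 1/(1 − 236) = -1/235. Expand this rational in ℤ_2: compute digits iteratively via d_i = x_i mod 2, x_{i+1} = (x_i − d_i)/2. The first 6 digits are (1, 0, 1, 1, 1, 1).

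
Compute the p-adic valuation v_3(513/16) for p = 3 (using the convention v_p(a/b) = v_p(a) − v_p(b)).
v_3(513/16) = 3

Factor powers of 3 from the numerator and denominator of the reduced fraction: 513 = 3^3 · 19 and 16 = 3^0 · 16. Apply v_p(a/b) = v_p(a) − v_p(b): v_3(513/16) = 3 − 0 = 3.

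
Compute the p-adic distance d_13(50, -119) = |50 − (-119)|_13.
d_13(50, -119) = 1/169

Step 1 — x − y = 50 − (-119) = 169. Step 2 — v_13(169) = 2 (factor: 169 = (13^2 · 1); the sign does not affect v_p). Step 3 — |x − y|_13 = 13^{-2} = 1/169.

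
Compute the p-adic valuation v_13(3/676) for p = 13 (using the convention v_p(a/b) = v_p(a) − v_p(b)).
v_13(3/676) = -2

Factor powers of 13 from the numerator and denominator of the reduced fraction: 3 = 13^0 · 3 and 676 = 13^2 · 4. Apply v_p(a/b) = v_p(a) − v_p(b): v_13(3/676) = 0 − 2 = -2.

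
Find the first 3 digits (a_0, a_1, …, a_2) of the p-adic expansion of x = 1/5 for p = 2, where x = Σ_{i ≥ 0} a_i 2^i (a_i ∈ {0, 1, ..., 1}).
(a_0, …, a_2) = (1, 0, 1)

v_2(1/5) = 0 (numerator and denominator both coprime to 2), so x ∈ ℤ_2^×. Compute digits iteratively via a_i = x_i mod 2, x_{i+1} = (x_i − a_i)/2, with x_0 = x:
  x_0 = 1/5;  a_0 = 1;  x_1 = (x_0 − 1)/2 = -2/5
  x_1 = -2/5;  a_1 = 0;  x_2 = (x_1 − 0)/2 = -1/5
  x_2 = -1/5;  a_2 = 1;  x_3 = (x_2 − 1)/2 = -3/5
Digits: (1, 0, 1).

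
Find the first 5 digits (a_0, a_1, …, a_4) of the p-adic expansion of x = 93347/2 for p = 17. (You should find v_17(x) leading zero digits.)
(a_0, …, a_4) = (0, 0, 0, 1, 9)

v_17(93347/2) = 3, so a_0 = ... = a_2 = 0. Factor out: x = 17^3 · u with u = 19/2 a unit in ℤ_17. Expand u iteratively via a_{v+i} = u_i mod 17, u_{i+1} = (u_i − a_{v+i})/17:
  u_0 = 19/2;  a_3 = 1;  u_1 = (u_0 − 1)/17 = 1/2
  u_1 = 1/2;  a_4 = 9;  u_2 = (u_1 − 9)/17 = -1/2
Digits: (0, 0, 0, 1, 9).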